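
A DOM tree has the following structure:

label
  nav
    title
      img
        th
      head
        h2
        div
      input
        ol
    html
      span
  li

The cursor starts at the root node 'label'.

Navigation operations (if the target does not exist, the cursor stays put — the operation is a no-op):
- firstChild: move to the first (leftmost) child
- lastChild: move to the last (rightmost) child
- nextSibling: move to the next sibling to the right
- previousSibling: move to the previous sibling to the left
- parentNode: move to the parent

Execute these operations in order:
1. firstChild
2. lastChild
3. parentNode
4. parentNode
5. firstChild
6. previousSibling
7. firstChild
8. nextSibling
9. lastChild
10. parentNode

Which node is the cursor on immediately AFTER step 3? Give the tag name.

After 1 (firstChild): nav
After 2 (lastChild): html
After 3 (parentNode): nav

Answer: nav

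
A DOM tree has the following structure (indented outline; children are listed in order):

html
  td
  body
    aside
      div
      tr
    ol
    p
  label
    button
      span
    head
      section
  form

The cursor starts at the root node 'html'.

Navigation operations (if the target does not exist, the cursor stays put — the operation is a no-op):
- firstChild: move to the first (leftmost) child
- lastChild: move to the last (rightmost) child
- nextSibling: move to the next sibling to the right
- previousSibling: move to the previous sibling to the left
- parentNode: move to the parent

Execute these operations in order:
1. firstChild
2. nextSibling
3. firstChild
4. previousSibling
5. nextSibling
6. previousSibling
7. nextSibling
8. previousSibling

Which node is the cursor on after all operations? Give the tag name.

After 1 (firstChild): td
After 2 (nextSibling): body
After 3 (firstChild): aside
After 4 (previousSibling): aside (no-op, stayed)
After 5 (nextSibling): ol
After 6 (previousSibling): aside
After 7 (nextSibling): ol
After 8 (previousSibling): aside

Answer: aside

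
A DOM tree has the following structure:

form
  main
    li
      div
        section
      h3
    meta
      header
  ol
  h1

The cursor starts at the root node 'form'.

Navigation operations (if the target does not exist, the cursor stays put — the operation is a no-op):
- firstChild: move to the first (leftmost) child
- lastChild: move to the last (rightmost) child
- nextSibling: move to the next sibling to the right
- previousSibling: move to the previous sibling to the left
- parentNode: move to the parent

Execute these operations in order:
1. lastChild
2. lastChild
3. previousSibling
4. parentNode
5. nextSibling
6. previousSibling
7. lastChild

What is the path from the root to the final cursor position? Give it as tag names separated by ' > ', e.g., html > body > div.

Answer: form > h1

Derivation:
After 1 (lastChild): h1
After 2 (lastChild): h1 (no-op, stayed)
After 3 (previousSibling): ol
After 4 (parentNode): form
After 5 (nextSibling): form (no-op, stayed)
After 6 (previousSibling): form (no-op, stayed)
After 7 (lastChild): h1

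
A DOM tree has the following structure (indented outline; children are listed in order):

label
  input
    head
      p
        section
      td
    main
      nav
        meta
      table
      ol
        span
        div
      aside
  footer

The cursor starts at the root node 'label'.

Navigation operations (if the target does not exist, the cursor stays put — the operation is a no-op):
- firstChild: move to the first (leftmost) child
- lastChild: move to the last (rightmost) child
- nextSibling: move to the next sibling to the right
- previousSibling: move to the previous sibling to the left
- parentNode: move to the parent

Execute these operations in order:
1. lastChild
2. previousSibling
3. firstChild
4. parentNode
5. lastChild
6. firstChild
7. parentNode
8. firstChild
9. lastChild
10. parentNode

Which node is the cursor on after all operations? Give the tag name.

Answer: nav

Derivation:
After 1 (lastChild): footer
After 2 (previousSibling): input
After 3 (firstChild): head
After 4 (parentNode): input
After 5 (lastChild): main
After 6 (firstChild): nav
After 7 (parentNode): main
After 8 (firstChild): nav
After 9 (lastChild): meta
After 10 (parentNode): nav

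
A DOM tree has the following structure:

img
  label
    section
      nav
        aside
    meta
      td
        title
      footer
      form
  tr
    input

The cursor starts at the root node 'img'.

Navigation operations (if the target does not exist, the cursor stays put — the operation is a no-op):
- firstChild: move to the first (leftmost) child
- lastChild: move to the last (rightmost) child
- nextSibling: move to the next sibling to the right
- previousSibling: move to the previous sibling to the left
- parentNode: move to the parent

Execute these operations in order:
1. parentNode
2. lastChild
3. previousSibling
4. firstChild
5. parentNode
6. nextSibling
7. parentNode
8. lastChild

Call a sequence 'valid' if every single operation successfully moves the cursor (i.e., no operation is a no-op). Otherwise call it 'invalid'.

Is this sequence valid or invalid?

Answer: invalid

Derivation:
After 1 (parentNode): img (no-op, stayed)
After 2 (lastChild): tr
After 3 (previousSibling): label
After 4 (firstChild): section
After 5 (parentNode): label
After 6 (nextSibling): tr
After 7 (parentNode): img
After 8 (lastChild): tr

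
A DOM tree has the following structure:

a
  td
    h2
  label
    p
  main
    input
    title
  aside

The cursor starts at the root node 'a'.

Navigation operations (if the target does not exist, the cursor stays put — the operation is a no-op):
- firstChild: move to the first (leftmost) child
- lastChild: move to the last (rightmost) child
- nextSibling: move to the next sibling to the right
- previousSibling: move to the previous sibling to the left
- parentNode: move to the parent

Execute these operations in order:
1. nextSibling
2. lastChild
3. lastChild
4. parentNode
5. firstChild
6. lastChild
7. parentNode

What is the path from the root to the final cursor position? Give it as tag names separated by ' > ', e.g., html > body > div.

After 1 (nextSibling): a (no-op, stayed)
After 2 (lastChild): aside
After 3 (lastChild): aside (no-op, stayed)
After 4 (parentNode): a
After 5 (firstChild): td
After 6 (lastChild): h2
After 7 (parentNode): td

Answer: a > td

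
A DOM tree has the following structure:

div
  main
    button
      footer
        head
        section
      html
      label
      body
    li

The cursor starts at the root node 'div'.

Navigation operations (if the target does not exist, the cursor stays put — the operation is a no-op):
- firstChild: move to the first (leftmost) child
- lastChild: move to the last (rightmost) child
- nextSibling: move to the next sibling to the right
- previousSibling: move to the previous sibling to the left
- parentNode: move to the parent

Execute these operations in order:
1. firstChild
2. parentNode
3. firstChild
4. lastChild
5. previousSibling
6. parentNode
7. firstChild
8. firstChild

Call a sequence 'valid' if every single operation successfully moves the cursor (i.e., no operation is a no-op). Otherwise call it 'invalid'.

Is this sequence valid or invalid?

Answer: valid

Derivation:
After 1 (firstChild): main
After 2 (parentNode): div
After 3 (firstChild): main
After 4 (lastChild): li
After 5 (previousSibling): button
After 6 (parentNode): main
After 7 (firstChild): button
After 8 (firstChild): footer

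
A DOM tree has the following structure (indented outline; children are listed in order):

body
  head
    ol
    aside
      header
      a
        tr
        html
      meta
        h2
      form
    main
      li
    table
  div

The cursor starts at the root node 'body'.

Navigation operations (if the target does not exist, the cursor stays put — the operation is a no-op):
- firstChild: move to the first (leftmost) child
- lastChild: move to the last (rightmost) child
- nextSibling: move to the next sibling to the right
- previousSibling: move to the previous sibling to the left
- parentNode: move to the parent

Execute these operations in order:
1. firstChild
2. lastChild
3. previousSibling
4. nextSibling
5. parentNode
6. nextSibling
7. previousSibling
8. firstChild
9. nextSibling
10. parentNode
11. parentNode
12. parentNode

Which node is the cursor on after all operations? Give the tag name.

Answer: body

Derivation:
After 1 (firstChild): head
After 2 (lastChild): table
After 3 (previousSibling): main
After 4 (nextSibling): table
After 5 (parentNode): head
After 6 (nextSibling): div
After 7 (previousSibling): head
After 8 (firstChild): ol
After 9 (nextSibling): aside
After 10 (parentNode): head
After 11 (parentNode): body
After 12 (parentNode): body (no-op, stayed)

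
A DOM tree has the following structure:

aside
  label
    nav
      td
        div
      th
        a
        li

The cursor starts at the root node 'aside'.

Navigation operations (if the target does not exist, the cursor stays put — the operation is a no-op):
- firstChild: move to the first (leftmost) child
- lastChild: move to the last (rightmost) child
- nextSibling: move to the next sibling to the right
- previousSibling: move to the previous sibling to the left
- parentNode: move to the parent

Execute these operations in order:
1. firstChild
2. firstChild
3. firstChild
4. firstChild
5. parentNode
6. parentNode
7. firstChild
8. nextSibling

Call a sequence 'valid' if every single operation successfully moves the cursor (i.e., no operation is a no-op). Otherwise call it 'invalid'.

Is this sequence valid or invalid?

After 1 (firstChild): label
After 2 (firstChild): nav
After 3 (firstChild): td
After 4 (firstChild): div
After 5 (parentNode): td
After 6 (parentNode): nav
After 7 (firstChild): td
After 8 (nextSibling): th

Answer: valid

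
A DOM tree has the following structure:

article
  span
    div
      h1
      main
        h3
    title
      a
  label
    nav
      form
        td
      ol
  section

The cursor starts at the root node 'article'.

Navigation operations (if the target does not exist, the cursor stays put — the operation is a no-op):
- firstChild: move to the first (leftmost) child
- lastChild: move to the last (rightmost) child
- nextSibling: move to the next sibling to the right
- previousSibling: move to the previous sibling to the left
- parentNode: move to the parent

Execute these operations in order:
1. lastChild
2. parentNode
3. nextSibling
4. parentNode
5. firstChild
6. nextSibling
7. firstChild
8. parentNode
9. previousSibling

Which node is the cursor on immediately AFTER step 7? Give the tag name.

After 1 (lastChild): section
After 2 (parentNode): article
After 3 (nextSibling): article (no-op, stayed)
After 4 (parentNode): article (no-op, stayed)
After 5 (firstChild): span
After 6 (nextSibling): label
After 7 (firstChild): nav

Answer: nav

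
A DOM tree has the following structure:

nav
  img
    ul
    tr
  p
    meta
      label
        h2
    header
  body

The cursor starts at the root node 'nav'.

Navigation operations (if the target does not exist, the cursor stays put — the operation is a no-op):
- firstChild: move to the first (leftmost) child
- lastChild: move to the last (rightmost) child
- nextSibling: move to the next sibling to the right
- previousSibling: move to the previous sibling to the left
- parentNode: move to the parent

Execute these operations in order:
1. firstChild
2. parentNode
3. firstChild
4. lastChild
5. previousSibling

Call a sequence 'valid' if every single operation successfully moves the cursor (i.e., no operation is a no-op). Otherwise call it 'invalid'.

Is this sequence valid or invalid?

After 1 (firstChild): img
After 2 (parentNode): nav
After 3 (firstChild): img
After 4 (lastChild): tr
After 5 (previousSibling): ul

Answer: valid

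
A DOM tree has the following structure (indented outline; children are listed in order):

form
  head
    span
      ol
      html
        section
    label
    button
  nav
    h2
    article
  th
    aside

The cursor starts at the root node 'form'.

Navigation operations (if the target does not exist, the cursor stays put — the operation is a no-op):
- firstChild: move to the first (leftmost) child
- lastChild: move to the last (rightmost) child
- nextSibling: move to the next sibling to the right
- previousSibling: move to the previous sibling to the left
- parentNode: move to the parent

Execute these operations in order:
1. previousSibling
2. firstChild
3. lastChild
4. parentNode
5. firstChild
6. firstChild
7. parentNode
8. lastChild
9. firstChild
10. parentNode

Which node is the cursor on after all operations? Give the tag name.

After 1 (previousSibling): form (no-op, stayed)
After 2 (firstChild): head
After 3 (lastChild): button
After 4 (parentNode): head
After 5 (firstChild): span
After 6 (firstChild): ol
After 7 (parentNode): span
After 8 (lastChild): html
After 9 (firstChild): section
After 10 (parentNode): html

Answer: html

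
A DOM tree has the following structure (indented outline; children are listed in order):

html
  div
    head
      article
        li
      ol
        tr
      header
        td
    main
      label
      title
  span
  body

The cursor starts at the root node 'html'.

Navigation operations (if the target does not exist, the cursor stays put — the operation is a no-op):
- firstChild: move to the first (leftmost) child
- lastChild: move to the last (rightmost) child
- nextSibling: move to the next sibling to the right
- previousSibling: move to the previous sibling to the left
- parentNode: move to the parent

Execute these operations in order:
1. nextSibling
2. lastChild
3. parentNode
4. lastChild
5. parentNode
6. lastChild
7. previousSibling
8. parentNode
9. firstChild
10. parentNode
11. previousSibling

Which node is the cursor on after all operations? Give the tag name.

After 1 (nextSibling): html (no-op, stayed)
After 2 (lastChild): body
After 3 (parentNode): html
After 4 (lastChild): body
After 5 (parentNode): html
After 6 (lastChild): body
After 7 (previousSibling): span
After 8 (parentNode): html
After 9 (firstChild): div
After 10 (parentNode): html
After 11 (previousSibling): html (no-op, stayed)

Answer: html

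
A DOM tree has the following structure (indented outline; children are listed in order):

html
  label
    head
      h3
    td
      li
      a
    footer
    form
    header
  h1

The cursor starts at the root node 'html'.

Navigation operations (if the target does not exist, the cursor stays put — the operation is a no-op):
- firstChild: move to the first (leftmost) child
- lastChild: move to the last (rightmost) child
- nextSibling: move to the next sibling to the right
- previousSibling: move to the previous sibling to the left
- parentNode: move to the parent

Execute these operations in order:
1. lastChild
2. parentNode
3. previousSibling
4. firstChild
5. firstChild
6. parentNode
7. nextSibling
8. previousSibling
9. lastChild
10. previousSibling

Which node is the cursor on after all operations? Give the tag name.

Answer: form

Derivation:
After 1 (lastChild): h1
After 2 (parentNode): html
After 3 (previousSibling): html (no-op, stayed)
After 4 (firstChild): label
After 5 (firstChild): head
After 6 (parentNode): label
After 7 (nextSibling): h1
After 8 (previousSibling): label
After 9 (lastChild): header
After 10 (previousSibling): form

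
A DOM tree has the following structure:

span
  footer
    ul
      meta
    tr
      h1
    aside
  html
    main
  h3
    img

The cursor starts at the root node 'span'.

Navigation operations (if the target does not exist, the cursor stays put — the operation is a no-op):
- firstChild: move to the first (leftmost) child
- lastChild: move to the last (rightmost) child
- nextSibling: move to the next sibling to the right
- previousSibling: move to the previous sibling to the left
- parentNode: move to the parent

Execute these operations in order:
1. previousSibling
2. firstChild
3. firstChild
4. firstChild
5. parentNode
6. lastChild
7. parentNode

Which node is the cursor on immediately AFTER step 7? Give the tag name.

After 1 (previousSibling): span (no-op, stayed)
After 2 (firstChild): footer
After 3 (firstChild): ul
After 4 (firstChild): meta
After 5 (parentNode): ul
After 6 (lastChild): meta
After 7 (parentNode): ul

Answer: ul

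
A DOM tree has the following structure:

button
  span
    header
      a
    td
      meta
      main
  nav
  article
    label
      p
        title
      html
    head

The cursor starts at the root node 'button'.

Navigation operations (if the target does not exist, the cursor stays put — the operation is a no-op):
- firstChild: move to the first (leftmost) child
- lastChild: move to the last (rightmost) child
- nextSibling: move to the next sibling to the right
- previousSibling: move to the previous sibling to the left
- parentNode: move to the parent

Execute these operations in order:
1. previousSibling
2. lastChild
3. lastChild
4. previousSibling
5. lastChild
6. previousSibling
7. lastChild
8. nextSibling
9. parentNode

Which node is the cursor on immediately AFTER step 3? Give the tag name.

After 1 (previousSibling): button (no-op, stayed)
After 2 (lastChild): article
After 3 (lastChild): head

Answer: head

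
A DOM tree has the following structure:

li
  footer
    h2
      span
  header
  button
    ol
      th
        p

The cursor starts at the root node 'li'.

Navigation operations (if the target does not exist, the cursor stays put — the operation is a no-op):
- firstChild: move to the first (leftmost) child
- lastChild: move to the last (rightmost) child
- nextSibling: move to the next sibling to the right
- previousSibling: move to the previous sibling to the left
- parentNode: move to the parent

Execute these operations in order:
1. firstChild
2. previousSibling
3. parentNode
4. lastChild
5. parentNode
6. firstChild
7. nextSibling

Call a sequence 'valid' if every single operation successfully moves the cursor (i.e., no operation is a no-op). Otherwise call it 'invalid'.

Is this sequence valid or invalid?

After 1 (firstChild): footer
After 2 (previousSibling): footer (no-op, stayed)
After 3 (parentNode): li
After 4 (lastChild): button
After 5 (parentNode): li
After 6 (firstChild): footer
After 7 (nextSibling): header

Answer: invalid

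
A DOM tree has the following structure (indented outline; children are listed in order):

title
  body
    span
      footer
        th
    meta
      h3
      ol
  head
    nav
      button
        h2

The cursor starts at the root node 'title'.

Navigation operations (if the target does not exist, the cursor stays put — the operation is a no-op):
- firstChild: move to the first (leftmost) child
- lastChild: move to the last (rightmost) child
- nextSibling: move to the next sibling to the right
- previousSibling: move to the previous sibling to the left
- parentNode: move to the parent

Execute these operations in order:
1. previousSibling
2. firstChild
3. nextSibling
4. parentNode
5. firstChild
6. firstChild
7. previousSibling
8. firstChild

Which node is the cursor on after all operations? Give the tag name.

After 1 (previousSibling): title (no-op, stayed)
After 2 (firstChild): body
After 3 (nextSibling): head
After 4 (parentNode): title
After 5 (firstChild): body
After 6 (firstChild): span
After 7 (previousSibling): span (no-op, stayed)
After 8 (firstChild): footer

Answer: footer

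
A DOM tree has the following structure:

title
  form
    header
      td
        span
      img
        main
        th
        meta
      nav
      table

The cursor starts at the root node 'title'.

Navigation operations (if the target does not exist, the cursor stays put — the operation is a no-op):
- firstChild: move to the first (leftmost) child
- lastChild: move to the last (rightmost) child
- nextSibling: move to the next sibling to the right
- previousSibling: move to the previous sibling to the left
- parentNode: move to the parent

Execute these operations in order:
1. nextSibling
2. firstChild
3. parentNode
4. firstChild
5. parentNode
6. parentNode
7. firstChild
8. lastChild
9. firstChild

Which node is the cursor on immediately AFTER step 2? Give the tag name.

Answer: form

Derivation:
After 1 (nextSibling): title (no-op, stayed)
After 2 (firstChild): form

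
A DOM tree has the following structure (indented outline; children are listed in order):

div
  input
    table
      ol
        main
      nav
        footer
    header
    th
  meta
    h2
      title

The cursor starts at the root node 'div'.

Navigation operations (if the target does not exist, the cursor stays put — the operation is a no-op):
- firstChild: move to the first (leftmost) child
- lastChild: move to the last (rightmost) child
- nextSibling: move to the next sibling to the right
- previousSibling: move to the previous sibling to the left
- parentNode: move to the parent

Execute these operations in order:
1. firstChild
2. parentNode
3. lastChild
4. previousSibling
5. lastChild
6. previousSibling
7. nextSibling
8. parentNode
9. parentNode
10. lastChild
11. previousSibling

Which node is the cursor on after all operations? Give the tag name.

After 1 (firstChild): input
After 2 (parentNode): div
After 3 (lastChild): meta
After 4 (previousSibling): input
After 5 (lastChild): th
After 6 (previousSibling): header
After 7 (nextSibling): th
After 8 (parentNode): input
After 9 (parentNode): div
After 10 (lastChild): meta
After 11 (previousSibling): input

Answer: input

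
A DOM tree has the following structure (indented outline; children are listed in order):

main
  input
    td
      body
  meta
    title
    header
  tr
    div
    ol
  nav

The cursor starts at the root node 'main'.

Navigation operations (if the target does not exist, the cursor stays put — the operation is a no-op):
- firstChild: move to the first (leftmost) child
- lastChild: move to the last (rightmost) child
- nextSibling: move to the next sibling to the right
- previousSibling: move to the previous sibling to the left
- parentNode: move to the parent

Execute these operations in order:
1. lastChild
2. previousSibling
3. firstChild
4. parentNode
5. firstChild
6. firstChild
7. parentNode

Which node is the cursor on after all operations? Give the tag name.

Answer: tr

Derivation:
After 1 (lastChild): nav
After 2 (previousSibling): tr
After 3 (firstChild): div
After 4 (parentNode): tr
After 5 (firstChild): div
After 6 (firstChild): div (no-op, stayed)
After 7 (parentNode): tr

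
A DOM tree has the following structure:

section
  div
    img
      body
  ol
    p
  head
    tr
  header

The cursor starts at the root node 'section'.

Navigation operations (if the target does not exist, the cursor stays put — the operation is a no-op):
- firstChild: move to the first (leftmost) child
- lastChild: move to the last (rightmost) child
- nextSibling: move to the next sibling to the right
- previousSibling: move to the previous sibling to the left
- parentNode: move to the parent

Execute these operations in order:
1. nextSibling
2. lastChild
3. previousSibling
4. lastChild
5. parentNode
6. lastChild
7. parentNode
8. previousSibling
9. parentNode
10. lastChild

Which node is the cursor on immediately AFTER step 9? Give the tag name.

After 1 (nextSibling): section (no-op, stayed)
After 2 (lastChild): header
After 3 (previousSibling): head
After 4 (lastChild): tr
After 5 (parentNode): head
After 6 (lastChild): tr
After 7 (parentNode): head
After 8 (previousSibling): ol
After 9 (parentNode): section

Answer: section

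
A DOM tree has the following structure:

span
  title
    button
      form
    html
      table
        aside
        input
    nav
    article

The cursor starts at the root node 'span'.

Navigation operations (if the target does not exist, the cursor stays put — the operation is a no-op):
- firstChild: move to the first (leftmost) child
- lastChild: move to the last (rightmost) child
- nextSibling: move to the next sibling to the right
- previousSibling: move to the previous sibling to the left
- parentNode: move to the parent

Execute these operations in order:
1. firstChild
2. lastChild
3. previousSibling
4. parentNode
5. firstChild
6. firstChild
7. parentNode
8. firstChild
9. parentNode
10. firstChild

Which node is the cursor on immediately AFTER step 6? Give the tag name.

After 1 (firstChild): title
After 2 (lastChild): article
After 3 (previousSibling): nav
After 4 (parentNode): title
After 5 (firstChild): button
After 6 (firstChild): form

Answer: form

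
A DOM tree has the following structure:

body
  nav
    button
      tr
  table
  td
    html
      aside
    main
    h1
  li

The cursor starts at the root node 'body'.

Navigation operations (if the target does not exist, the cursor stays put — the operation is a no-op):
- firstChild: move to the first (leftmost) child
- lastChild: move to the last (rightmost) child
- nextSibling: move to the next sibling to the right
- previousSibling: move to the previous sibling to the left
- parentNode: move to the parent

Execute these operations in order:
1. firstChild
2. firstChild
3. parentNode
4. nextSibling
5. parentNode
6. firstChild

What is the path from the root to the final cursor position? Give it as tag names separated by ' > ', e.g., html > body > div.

Answer: body > nav

Derivation:
After 1 (firstChild): nav
After 2 (firstChild): button
After 3 (parentNode): nav
After 4 (nextSibling): table
After 5 (parentNode): body
After 6 (firstChild): nav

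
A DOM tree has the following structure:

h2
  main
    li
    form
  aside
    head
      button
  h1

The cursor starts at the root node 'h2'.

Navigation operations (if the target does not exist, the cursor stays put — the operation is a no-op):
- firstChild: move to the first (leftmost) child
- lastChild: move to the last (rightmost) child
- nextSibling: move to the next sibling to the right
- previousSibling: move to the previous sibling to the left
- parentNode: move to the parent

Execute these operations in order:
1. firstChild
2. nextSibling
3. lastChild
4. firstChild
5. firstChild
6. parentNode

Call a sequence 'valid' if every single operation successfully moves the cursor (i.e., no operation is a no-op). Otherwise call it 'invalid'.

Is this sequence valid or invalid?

After 1 (firstChild): main
After 2 (nextSibling): aside
After 3 (lastChild): head
After 4 (firstChild): button
After 5 (firstChild): button (no-op, stayed)
After 6 (parentNode): head

Answer: invalid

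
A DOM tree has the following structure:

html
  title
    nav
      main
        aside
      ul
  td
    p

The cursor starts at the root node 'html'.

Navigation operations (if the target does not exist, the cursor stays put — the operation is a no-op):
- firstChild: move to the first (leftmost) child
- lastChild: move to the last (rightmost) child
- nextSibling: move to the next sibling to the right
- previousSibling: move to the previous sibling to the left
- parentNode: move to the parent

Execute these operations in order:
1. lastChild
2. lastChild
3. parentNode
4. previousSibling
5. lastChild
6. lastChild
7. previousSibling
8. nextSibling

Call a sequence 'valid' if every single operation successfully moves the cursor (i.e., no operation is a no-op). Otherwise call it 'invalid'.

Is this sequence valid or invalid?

After 1 (lastChild): td
After 2 (lastChild): p
After 3 (parentNode): td
After 4 (previousSibling): title
After 5 (lastChild): nav
After 6 (lastChild): ul
After 7 (previousSibling): main
After 8 (nextSibling): ul

Answer: valid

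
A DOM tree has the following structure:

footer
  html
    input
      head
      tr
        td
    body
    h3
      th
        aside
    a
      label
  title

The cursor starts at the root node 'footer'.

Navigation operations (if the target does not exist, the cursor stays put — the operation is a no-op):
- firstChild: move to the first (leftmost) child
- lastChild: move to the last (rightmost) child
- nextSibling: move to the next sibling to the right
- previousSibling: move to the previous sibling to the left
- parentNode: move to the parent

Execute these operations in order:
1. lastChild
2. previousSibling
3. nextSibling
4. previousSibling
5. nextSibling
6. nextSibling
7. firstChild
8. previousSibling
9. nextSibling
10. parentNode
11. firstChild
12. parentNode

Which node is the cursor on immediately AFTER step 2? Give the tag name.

Answer: html

Derivation:
After 1 (lastChild): title
After 2 (previousSibling): html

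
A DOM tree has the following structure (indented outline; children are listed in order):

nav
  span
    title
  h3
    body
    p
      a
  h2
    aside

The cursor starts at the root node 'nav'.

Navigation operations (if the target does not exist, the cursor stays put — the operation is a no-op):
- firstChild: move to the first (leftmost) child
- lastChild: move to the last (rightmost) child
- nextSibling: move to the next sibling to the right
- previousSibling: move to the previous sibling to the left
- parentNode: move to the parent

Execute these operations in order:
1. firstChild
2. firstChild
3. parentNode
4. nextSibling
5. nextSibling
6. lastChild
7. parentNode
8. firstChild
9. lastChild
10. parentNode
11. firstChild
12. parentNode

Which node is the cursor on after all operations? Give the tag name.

Answer: h2

Derivation:
After 1 (firstChild): span
After 2 (firstChild): title
After 3 (parentNode): span
After 4 (nextSibling): h3
After 5 (nextSibling): h2
After 6 (lastChild): aside
After 7 (parentNode): h2
After 8 (firstChild): aside
After 9 (lastChild): aside (no-op, stayed)
After 10 (parentNode): h2
After 11 (firstChild): aside
After 12 (parentNode): h2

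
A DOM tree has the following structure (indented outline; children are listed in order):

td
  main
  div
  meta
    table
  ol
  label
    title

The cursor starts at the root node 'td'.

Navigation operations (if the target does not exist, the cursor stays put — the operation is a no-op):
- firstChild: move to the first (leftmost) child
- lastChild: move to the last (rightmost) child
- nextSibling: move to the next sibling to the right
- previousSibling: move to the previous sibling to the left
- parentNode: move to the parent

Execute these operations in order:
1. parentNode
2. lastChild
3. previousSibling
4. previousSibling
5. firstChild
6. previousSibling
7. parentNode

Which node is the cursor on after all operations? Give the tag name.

Answer: meta

Derivation:
After 1 (parentNode): td (no-op, stayed)
After 2 (lastChild): label
After 3 (previousSibling): ol
After 4 (previousSibling): meta
After 5 (firstChild): table
After 6 (previousSibling): table (no-op, stayed)
After 7 (parentNode): meta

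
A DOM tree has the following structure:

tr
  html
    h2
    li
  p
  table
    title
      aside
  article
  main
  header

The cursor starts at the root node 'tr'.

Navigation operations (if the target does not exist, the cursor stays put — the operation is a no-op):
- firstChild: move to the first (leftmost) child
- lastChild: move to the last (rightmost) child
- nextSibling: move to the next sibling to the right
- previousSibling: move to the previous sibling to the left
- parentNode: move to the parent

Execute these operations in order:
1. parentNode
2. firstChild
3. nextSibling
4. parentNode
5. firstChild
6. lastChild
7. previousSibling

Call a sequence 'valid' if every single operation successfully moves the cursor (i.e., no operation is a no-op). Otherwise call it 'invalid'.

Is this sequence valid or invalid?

Answer: invalid

Derivation:
After 1 (parentNode): tr (no-op, stayed)
After 2 (firstChild): html
After 3 (nextSibling): p
After 4 (parentNode): tr
After 5 (firstChild): html
After 6 (lastChild): li
After 7 (previousSibling): h2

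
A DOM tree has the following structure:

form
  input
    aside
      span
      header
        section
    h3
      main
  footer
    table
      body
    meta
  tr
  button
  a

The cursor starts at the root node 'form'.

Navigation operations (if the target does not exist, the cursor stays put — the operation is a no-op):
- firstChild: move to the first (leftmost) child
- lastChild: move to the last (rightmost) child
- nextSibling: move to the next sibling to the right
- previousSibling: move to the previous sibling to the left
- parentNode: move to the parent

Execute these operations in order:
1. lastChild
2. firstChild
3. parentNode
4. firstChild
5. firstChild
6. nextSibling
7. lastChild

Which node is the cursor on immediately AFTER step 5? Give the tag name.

Answer: aside

Derivation:
After 1 (lastChild): a
After 2 (firstChild): a (no-op, stayed)
After 3 (parentNode): form
After 4 (firstChild): input
After 5 (firstChild): aside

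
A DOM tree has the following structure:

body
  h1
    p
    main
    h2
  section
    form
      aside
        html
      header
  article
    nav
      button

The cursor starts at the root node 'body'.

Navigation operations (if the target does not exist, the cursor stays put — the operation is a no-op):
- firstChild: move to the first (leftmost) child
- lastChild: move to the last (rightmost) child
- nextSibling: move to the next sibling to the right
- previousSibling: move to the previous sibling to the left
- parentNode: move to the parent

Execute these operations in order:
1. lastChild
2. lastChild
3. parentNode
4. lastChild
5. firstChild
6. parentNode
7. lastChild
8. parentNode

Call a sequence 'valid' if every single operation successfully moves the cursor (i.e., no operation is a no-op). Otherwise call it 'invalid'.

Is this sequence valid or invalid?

Answer: valid

Derivation:
After 1 (lastChild): article
After 2 (lastChild): nav
After 3 (parentNode): article
After 4 (lastChild): nav
After 5 (firstChild): button
After 6 (parentNode): nav
After 7 (lastChild): button
After 8 (parentNode): nav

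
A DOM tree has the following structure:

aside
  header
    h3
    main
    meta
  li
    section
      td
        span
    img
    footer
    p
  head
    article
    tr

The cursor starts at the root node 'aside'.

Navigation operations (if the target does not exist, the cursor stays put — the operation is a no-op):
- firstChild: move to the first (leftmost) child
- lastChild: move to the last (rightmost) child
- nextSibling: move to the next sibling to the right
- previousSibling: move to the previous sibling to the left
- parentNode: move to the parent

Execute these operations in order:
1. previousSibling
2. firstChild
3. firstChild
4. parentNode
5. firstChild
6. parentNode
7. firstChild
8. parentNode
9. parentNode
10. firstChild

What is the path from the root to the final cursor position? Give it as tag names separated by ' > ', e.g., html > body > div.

Answer: aside > header

Derivation:
After 1 (previousSibling): aside (no-op, stayed)
After 2 (firstChild): header
After 3 (firstChild): h3
After 4 (parentNode): header
After 5 (firstChild): h3
After 6 (parentNode): header
After 7 (firstChild): h3
After 8 (parentNode): header
After 9 (parentNode): aside
After 10 (firstChild): header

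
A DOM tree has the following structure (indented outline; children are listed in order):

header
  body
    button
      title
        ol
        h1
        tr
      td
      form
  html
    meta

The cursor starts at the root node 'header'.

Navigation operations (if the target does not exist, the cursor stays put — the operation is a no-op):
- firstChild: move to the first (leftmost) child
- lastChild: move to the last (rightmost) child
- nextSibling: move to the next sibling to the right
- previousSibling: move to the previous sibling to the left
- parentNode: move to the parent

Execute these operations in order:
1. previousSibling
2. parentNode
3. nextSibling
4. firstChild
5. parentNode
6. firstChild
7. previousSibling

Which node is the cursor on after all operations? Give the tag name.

Answer: body

Derivation:
After 1 (previousSibling): header (no-op, stayed)
After 2 (parentNode): header (no-op, stayed)
After 3 (nextSibling): header (no-op, stayed)
After 4 (firstChild): body
After 5 (parentNode): header
After 6 (firstChild): body
After 7 (previousSibling): body (no-op, stayed)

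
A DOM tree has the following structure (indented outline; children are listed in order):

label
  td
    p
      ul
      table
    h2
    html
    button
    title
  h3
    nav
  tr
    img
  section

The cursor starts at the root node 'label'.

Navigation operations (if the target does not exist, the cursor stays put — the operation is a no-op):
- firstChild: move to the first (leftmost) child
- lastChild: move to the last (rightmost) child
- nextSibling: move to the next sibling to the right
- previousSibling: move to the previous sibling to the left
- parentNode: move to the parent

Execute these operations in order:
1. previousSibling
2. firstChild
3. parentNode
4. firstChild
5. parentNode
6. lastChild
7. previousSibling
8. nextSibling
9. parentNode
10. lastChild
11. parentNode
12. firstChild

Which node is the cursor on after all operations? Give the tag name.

After 1 (previousSibling): label (no-op, stayed)
After 2 (firstChild): td
After 3 (parentNode): label
After 4 (firstChild): td
After 5 (parentNode): label
After 6 (lastChild): section
After 7 (previousSibling): tr
After 8 (nextSibling): section
After 9 (parentNode): label
After 10 (lastChild): section
After 11 (parentNode): label
After 12 (firstChild): td

Answer: td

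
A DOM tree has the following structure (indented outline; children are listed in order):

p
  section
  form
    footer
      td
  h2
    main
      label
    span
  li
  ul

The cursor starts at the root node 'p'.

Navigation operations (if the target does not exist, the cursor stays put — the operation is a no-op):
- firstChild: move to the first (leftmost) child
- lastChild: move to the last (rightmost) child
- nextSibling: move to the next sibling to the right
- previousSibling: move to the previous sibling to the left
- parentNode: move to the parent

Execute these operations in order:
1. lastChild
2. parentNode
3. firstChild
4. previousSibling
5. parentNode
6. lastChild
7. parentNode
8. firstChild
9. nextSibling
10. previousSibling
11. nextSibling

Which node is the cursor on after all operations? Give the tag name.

Answer: form

Derivation:
After 1 (lastChild): ul
After 2 (parentNode): p
After 3 (firstChild): section
After 4 (previousSibling): section (no-op, stayed)
After 5 (parentNode): p
After 6 (lastChild): ul
After 7 (parentNode): p
After 8 (firstChild): section
After 9 (nextSibling): form
After 10 (previousSibling): section
After 11 (nextSibling): form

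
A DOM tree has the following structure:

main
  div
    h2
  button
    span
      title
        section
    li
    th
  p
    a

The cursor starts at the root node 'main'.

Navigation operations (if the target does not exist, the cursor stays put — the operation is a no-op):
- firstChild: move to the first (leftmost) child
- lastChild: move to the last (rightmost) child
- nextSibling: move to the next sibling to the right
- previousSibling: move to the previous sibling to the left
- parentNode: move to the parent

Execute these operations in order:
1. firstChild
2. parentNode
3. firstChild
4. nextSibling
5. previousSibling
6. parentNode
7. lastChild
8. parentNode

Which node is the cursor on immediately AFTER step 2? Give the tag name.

After 1 (firstChild): div
After 2 (parentNode): main

Answer: main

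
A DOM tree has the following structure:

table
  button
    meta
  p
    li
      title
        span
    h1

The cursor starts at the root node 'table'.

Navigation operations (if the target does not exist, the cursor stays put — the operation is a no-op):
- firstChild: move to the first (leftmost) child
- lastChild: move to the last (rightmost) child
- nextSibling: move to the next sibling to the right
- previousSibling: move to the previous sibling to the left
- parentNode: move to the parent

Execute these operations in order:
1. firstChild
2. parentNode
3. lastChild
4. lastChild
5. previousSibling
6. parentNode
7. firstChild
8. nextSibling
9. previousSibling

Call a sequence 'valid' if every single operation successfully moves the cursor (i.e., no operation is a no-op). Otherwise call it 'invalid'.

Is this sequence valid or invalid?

Answer: valid

Derivation:
After 1 (firstChild): button
After 2 (parentNode): table
After 3 (lastChild): p
After 4 (lastChild): h1
After 5 (previousSibling): li
After 6 (parentNode): p
After 7 (firstChild): li
After 8 (nextSibling): h1
After 9 (previousSibling): li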